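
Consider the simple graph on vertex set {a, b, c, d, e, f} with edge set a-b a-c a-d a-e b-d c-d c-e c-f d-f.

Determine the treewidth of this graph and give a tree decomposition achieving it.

The largest bag has 3 vertices, giving width 2; this decomposition certifies tw(G) ≤ 2. For the lower bound, the 3 vertices {c, d, f} are pairwise adjacent, and any tree decomposition puts a clique entirely inside one bag — forcing width ≥ 2. The upper and lower bounds meet at 2, so that is the treewidth.

Treewidth 2.
Bags: B1 = {a, c, e}  B2 = {a, c, d}  B3 = {a, b, d}  B4 = {c, d, f}
Tree: B1–B2, B2–B3, B2–B4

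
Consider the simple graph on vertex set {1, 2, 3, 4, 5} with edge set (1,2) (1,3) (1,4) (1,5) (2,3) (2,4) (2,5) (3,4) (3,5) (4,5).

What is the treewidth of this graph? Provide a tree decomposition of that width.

Treewidth 4.
One such decomposition:
Bags: B1 = {1, 2, 3, 4, 5}
Tree: (single bag)

With just one bag of size 5, the width is 5 − 1 = 4, so tw(G) ≤ 4. On the other hand G contains the 5-clique {1, 2, 3, 4, 5}. A clique must lie in a single bag of any decomposition, so no decomposition can have width below 4. Therefore the treewidth is 4.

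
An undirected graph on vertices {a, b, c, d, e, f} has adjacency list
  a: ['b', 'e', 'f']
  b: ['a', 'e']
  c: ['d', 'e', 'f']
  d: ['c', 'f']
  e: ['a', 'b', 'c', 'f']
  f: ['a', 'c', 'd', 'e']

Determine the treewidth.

2

A width-2 tree decomposition is:
Bags: B1 = {c, e, f}  B2 = {a, e, f}  B3 = {a, b, e}  B4 = {c, d, f}
Tree: B1–B2, B2–B3, B1–B4
The largest bag has 3 vertices, giving width 2; this decomposition certifies tw(G) ≤ 2. On the other hand G contains the 3-clique {c, d, f}. A clique must lie in a single bag of any decomposition, so no decomposition can have width below 2. Therefore the treewidth is 2.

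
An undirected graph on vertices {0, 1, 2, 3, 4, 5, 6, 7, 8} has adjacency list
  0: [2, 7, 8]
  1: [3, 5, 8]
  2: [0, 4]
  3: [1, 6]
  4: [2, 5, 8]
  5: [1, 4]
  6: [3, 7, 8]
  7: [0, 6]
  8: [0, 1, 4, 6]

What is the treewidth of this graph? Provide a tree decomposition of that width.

Treewidth 3.
One optimal decomposition is:
Bags: B1 = {0, 2, 6, 7}  B2 = {0, 2, 6, 8}  B3 = {2, 4, 6, 8}  B4 = {3, 4, 6, 8}  B5 = {1, 3, 4, 8}  B6 = {1, 3, 4, 5}
Tree: B1–B2, B2–B3, B3–B4, B4–B5, B5–B6

Every bag has size at most 4, so the width is 4 − 1 = 3 and tw(G) ≤ 3. For the lower bound: the 4 vertex sets {0,2,7}, {6}, {8}, {1,3,4,5} are disjoint, each induces a connected subgraph, and every pair is joined by at least one edge of G. Contracting each set to a single vertex therefore yields K_{4} as a minor, and since treewidth is minor-monotone, tw(G) ≥ tw(K_{4}) = 3. Hence tw(G) = 3 exactly.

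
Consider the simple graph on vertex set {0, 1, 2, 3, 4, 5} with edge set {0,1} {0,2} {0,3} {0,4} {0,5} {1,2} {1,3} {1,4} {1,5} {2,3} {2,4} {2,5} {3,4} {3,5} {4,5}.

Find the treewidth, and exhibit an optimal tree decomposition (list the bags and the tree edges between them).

With just one bag of size 6, the width is 6 − 1 = 5, so tw(G) ≤ 5. Conversely, {0, 1, 2, 3, 4, 5} is a clique of size 6, and the vertices of any clique must share a bag in every tree decomposition; so some bag has ≥ 6 vertices and tw(G) ≥ 5. Therefore the treewidth is 5.

Treewidth 5.
Bags: B1 = {0, 1, 2, 3, 4, 5}
Tree: (single bag)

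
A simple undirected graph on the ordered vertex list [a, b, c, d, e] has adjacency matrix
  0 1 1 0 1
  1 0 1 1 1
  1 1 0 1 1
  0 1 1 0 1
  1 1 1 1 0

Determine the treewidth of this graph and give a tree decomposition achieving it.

Treewidth 3.
One such decomposition:
Bags: B1 = {a, b, c, e}  B2 = {b, c, d, e}
Tree: B1–B2

Each bag holds 4 vertices, so the decomposition has width 3, which upper-bounds the treewidth. For the lower bound, the 4 vertices {b, c, d, e} are pairwise adjacent, and any tree decomposition puts a clique entirely inside one bag — forcing width ≥ 3. The upper and lower bounds meet at 3, so that is the treewidth.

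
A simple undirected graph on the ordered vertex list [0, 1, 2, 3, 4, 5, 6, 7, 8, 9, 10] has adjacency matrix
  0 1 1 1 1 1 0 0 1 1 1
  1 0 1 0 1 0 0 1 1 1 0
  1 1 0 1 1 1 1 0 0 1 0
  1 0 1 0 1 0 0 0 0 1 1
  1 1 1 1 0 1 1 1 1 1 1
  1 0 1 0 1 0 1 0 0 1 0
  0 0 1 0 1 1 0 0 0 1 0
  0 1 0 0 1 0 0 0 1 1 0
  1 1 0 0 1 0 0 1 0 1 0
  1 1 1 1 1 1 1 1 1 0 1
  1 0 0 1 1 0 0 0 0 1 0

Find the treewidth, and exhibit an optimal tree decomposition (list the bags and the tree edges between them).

Treewidth 4.
One optimal decomposition is:
Bags: B1 = {0, 1, 2, 4, 9}  B2 = {0, 2, 4, 5, 9}  B3 = {0, 1, 4, 8, 9}  B4 = {0, 2, 3, 4, 9}  B5 = {1, 4, 7, 8, 9}  B6 = {2, 4, 5, 6, 9}  B7 = {0, 3, 4, 9, 10}
Tree: B1–B2, B1–B3, B1–B4, B3–B5, B2–B6, B4–B7

Each bag holds 5 vertices, so the decomposition has width 4, which upper-bounds the treewidth. For the lower bound, the 5 vertices {0, 1, 4, 8, 9} are pairwise adjacent, and any tree decomposition puts a clique entirely inside one bag — forcing width ≥ 4. Hence tw(G) = 4 exactly.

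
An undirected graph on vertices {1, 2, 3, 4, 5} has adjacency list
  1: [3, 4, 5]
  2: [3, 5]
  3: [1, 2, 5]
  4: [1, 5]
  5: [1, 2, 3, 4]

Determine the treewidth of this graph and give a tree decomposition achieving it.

Treewidth 2.
One such decomposition:
Bags: B1 = {2, 3, 5}  B2 = {1, 3, 5}  B3 = {1, 4, 5}
Tree: B1–B2, B2–B3

The largest bag has 3 vertices, giving width 2; this decomposition certifies tw(G) ≤ 2. Conversely, {1, 3, 5} is a clique of size 3, and the vertices of any clique must share a bag in every tree decomposition; so some bag has ≥ 3 vertices and tw(G) ≥ 2. The upper and lower bounds meet at 2, so that is the treewidth.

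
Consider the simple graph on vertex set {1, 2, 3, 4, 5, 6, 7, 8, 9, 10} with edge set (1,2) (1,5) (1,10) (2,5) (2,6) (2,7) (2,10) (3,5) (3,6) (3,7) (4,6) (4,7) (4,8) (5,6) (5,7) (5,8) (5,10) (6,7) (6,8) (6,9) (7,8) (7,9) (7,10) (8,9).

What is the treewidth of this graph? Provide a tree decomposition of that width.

Each bag holds 4 vertices, so the decomposition has width 3, which upper-bounds the treewidth. On the other hand G contains the 4-clique {1, 2, 5, 10}. A clique must lie in a single bag of any decomposition, so no decomposition can have width below 3. Therefore the treewidth is 3.

Treewidth 3.
One such decomposition:
Bags: B1 = {5, 6, 7, 8}  B2 = {2, 5, 6, 7}  B3 = {2, 5, 7, 10}  B4 = {3, 5, 6, 7}  B5 = {6, 7, 8, 9}  B6 = {1, 2, 5, 10}  B7 = {4, 6, 7, 8}
Tree: B1–B2, B2–B3, B2–B4, B1–B5, B3–B6, B5–B7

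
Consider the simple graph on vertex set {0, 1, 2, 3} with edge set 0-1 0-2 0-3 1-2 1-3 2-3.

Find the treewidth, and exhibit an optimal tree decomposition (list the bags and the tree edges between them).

Treewidth 3.
One such decomposition:
Bags: B1 = {0, 1, 2, 3}
Tree: (single bag)

A single bag containing all 4 vertices is trivially a valid decomposition of width 3. For the lower bound, the 4 vertices {0, 1, 2, 3} are pairwise adjacent, and any tree decomposition puts a clique entirely inside one bag — forcing width ≥ 3. Therefore the treewidth is 3.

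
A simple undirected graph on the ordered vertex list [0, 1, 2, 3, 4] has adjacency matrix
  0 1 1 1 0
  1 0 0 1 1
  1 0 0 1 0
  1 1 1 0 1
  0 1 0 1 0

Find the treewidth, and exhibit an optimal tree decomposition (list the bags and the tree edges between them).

Treewidth 2.
Bags: B1 = {0, 2, 3}  B2 = {0, 1, 3}  B3 = {1, 3, 4}
Tree: B1–B2, B2–B3

Every bag has size at most 3, so the width is 3 − 1 = 2 and tw(G) ≤ 2. Conversely, {0, 1, 3} is a clique of size 3, and the vertices of any clique must share a bag in every tree decomposition; so some bag has ≥ 3 vertices and tw(G) ≥ 2. Therefore the treewidth is 2.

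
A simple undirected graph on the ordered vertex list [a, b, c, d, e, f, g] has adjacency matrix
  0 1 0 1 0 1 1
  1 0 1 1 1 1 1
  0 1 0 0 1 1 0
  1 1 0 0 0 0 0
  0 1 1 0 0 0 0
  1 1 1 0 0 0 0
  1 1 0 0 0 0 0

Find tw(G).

A width-2 tree decomposition is:
Bags: B1 = {a, b, d}  B2 = {a, b, f}  B3 = {b, c, f}  B4 = {a, b, g}  B5 = {b, c, e}
Tree: B1–B2, B2–B3, B2–B4, B3–B5
Each bag holds 3 vertices, so the decomposition has width 2, which upper-bounds the treewidth. Conversely, {b, c, e} is a clique of size 3, and the vertices of any clique must share a bag in every tree decomposition; so some bag has ≥ 3 vertices and tw(G) ≥ 2. Hence tw(G) = 2 exactly.

2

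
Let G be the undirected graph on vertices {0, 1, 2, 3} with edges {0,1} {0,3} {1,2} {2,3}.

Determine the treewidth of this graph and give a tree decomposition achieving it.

Every bag has size at most 3, so the width is 3 − 1 = 2 and tw(G) ≤ 2. The edges 1–0–3–2–1 form a cycle, so G is not a tree and its treewidth is at least 2. The upper and lower bounds meet at 2, so that is the treewidth.

Treewidth 2.
One such decomposition:
Bags: B1 = {0, 1, 3}  B2 = {1, 2, 3}
Tree: B1–B2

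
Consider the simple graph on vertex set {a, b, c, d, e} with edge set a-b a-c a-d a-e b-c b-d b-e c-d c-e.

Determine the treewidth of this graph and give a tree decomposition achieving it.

Every bag has size at most 4, so the width is 4 − 1 = 3 and tw(G) ≤ 3. On the other hand G contains the 4-clique {a, b, c, d}. A clique must lie in a single bag of any decomposition, so no decomposition can have width below 3. Combining the bounds, tw(G) = 3.

Treewidth 3.
Bags: B1 = {a, b, c, e}  B2 = {a, b, c, d}
Tree: B1–B2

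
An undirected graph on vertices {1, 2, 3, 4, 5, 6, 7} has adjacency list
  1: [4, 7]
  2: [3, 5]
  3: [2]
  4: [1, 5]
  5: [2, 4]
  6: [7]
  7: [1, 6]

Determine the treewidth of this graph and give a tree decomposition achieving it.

The largest bag has 2 vertices, giving width 1; this decomposition certifies tw(G) ≤ 1. Any graph with an edge has treewidth ≥ 1, and G has the edge 3–2. Hence tw(G) = 1 exactly.

Treewidth 1.
Bags: B1 = {2, 3}  B2 = {2, 5}  B3 = {4, 5}  B4 = {1, 4}  B5 = {1, 7}  B6 = {6, 7}
Tree: B1–B2, B2–B3, B3–B4, B4–B5, B5–B6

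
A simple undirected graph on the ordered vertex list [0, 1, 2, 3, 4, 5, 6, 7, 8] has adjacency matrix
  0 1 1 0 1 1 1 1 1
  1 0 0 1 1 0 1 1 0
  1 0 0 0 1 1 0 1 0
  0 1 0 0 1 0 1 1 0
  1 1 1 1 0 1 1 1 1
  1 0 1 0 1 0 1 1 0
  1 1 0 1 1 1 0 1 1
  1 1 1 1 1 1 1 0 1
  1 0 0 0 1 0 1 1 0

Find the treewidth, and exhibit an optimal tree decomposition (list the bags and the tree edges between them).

The largest bag has 5 vertices, giving width 4; this decomposition certifies tw(G) ≤ 4. Conversely, {0, 2, 4, 5, 7} is a clique of size 5, and the vertices of any clique must share a bag in every tree decomposition; so some bag has ≥ 5 vertices and tw(G) ≥ 4. The upper and lower bounds meet at 4, so that is the treewidth.

Treewidth 4.
Bags: B1 = {0, 2, 4, 5, 7}  B2 = {0, 4, 5, 6, 7}  B3 = {0, 1, 4, 6, 7}  B4 = {1, 3, 4, 6, 7}  B5 = {0, 4, 6, 7, 8}
Tree: B1–B2, B2–B3, B3–B4, B2–B5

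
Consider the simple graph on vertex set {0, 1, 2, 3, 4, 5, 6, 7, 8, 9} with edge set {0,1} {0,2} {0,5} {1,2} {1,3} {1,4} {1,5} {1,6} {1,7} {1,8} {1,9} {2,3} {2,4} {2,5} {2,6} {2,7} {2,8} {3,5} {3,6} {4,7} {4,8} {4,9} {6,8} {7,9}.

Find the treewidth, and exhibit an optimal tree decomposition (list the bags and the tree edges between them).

Each bag holds 4 vertices, so the decomposition has width 3, which upper-bounds the treewidth. Conversely, {1, 4, 7, 9} is a clique of size 4, and the vertices of any clique must share a bag in every tree decomposition; so some bag has ≥ 4 vertices and tw(G) ≥ 3. The upper and lower bounds meet at 3, so that is the treewidth.

Treewidth 3.
One such decomposition:
Bags: B1 = {1, 2, 3, 5}  B2 = {0, 1, 2, 5}  B3 = {1, 2, 3, 6}  B4 = {1, 2, 6, 8}  B5 = {1, 2, 4, 8}  B6 = {1, 2, 4, 7}  B7 = {1, 4, 7, 9}
Tree: B1–B2, B1–B3, B3–B4, B4–B5, B5–B6, B6–B7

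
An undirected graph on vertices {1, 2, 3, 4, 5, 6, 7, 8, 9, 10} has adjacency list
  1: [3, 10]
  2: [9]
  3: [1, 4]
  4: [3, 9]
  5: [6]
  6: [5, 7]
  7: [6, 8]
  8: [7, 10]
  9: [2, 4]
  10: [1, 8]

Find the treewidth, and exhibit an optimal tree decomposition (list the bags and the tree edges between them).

Each bag holds 2 vertices, so the decomposition has width 1, which upper-bounds the treewidth. G has an edge, so its treewidth is at least 1. The upper and lower bounds meet at 1, so that is the treewidth.

Treewidth 1.
One optimal decomposition is:
Bags: B1 = {5, 6}  B2 = {6, 7}  B3 = {7, 8}  B4 = {8, 10}  B5 = {1, 10}  B6 = {1, 3}  B7 = {3, 4}  B8 = {4, 9}  B9 = {2, 9}
Tree: B1–B2, B2–B3, B3–B4, B4–B5, B5–B6, B6–B7, B7–B8, B8–B9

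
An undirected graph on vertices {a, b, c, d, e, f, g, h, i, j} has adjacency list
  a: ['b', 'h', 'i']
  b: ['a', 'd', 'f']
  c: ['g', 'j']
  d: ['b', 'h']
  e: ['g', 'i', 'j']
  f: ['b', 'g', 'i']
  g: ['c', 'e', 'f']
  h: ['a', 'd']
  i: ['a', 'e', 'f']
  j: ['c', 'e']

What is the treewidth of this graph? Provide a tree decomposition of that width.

Treewidth 2.
One such decomposition:
Bags: B1 = {b, d, h}  B2 = {a, b, h}  B3 = {a, b, f}  B4 = {a, f, i}  B5 = {f, g, i}  B6 = {e, g, i}  B7 = {c, e, g}  B8 = {c, e, j}
Tree: B1–B2, B2–B3, B3–B4, B4–B5, B5–B6, B6–B7, B7–B8

The largest bag has 3 vertices, giving width 2; this decomposition certifies tw(G) ≤ 2. For the lower bound, G contains the cycle d–h–a–b–d, so G is not a forest; only forests have treewidth ≤ 1, hence tw(G) ≥ 2. Therefore the treewidth is 2.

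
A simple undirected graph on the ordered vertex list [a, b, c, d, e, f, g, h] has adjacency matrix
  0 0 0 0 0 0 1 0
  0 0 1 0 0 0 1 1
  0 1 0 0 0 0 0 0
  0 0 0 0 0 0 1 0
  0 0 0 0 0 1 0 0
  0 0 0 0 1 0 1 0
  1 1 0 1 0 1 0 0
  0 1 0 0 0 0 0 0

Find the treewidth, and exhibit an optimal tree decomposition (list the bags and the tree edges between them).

Treewidth 1.
Bags: B1 = {f, g}  B2 = {a, g}  B3 = {b, g}  B4 = {d, g}  B5 = {e, f}  B6 = {b, h}  B7 = {b, c}
Tree: B1–B2, B2–B3, B2–B4, B1–B5, B3–B6, B3–B7

Each bag holds 2 vertices, so the decomposition has width 1, which upper-bounds the treewidth. Any graph with an edge has treewidth ≥ 1, and G has the edge g–f. The upper and lower bounds meet at 1, so that is the treewidth.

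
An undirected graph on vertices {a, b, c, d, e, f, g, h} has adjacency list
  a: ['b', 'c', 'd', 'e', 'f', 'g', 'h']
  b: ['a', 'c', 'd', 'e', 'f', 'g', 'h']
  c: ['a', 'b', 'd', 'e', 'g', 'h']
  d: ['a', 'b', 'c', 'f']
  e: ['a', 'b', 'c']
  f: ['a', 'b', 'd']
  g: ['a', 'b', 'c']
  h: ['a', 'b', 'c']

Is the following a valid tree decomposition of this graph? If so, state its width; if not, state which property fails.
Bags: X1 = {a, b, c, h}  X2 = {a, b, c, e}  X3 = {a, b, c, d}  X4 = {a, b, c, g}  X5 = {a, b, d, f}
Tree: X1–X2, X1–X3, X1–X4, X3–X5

Vertex coverage: the bags together contain {a, b, c, d, e, f, g, h}, the full vertex set. Edge coverage: each edge of G has both endpoints in at least one bag. Running intersection: for every vertex, the bags containing it form a connected subtree. All three properties hold, so this is a valid tree decomposition of width max|bag| − 1 = 3, and hence tw(G) ≤ 3.

Yes; width 3.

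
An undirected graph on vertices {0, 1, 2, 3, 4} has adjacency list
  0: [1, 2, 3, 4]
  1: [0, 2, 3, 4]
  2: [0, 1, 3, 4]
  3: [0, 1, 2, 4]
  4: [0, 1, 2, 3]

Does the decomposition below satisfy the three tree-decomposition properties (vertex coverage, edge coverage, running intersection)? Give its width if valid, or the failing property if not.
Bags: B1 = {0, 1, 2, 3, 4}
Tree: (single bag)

Yes; width 4.

Every vertex of G appears in some bag (union = {0, 1, 2, 3, 4}); every edge is covered by a bag; and for each vertex v the set of bags containing v is connected in the bag tree. The decomposition is therefore valid. The largest bag has 5 vertices, so the width is 4.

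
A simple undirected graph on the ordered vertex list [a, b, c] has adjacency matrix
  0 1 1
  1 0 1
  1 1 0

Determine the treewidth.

2

A width-2 tree decomposition is:
Bags: B1 = {a, b, c}
Tree: (single bag)
A single bag containing all 3 vertices is trivially a valid decomposition of width 2. Conversely, {a, b, c} is a clique of size 3, and the vertices of any clique must share a bag in every tree decomposition; so some bag has ≥ 3 vertices and tw(G) ≥ 2. Hence tw(G) = 2 exactly.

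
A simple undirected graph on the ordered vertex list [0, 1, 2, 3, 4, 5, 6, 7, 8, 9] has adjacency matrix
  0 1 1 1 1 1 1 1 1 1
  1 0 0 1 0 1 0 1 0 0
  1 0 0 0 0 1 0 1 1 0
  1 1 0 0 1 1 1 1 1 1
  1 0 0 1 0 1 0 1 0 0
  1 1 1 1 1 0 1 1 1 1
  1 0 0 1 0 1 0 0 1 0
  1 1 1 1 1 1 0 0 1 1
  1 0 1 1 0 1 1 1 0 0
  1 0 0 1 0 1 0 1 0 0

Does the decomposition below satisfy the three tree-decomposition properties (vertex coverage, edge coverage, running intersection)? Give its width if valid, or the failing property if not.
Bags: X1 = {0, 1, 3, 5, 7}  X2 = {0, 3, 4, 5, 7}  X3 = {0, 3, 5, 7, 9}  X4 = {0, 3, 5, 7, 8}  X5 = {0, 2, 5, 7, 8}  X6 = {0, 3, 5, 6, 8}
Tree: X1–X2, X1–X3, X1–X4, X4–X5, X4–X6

Yes; width 4.

Checking the three conditions: (i) the bags cover all of {0, 1, 2, 3, 4, 5, 6, 7, 8, 9}; (ii) for each edge, some bag contains both endpoints; (iii) the bags containing any fixed vertex form a subtree. All hold, so the decomposition is valid with width 5 − 1 = 4.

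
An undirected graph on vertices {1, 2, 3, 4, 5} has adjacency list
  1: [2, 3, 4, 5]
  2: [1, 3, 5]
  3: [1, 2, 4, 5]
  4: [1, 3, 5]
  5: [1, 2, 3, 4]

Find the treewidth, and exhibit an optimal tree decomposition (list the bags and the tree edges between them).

Treewidth 3.
Bags: B1 = {1, 3, 4, 5}  B2 = {1, 2, 3, 5}
Tree: B1–B2

The largest bag has 4 vertices, giving width 3; this decomposition certifies tw(G) ≤ 3. For the lower bound, the 4 vertices {1, 2, 3, 5} are pairwise adjacent, and any tree decomposition puts a clique entirely inside one bag — forcing width ≥ 3. Therefore the treewidth is 3.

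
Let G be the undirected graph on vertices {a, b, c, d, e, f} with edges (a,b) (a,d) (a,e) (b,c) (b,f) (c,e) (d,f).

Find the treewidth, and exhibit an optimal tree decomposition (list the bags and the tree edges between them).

Treewidth 2.
One such decomposition:
Bags: B1 = {b, d, f}  B2 = {a, b, d}  B3 = {a, b, c}  B4 = {a, c, e}
Tree: B1–B2, B2–B3, B3–B4

Each bag holds 3 vertices, so the decomposition has width 2, which upper-bounds the treewidth. The edges f–d–a–b–f form a cycle, so G is not a tree and its treewidth is at least 2. Hence tw(G) = 2 exactly.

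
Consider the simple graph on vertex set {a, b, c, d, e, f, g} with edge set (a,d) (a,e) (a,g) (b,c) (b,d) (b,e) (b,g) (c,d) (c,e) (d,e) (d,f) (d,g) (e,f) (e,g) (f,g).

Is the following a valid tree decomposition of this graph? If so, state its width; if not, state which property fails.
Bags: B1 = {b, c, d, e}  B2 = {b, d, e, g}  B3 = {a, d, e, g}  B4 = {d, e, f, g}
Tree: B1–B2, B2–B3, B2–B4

Vertex coverage: the bags together contain {a, b, c, d, e, f, g}, the full vertex set. Edge coverage: each edge of G has both endpoints in at least one bag. Running intersection: for every vertex, the bags containing it form a connected subtree. All three properties hold, so this is a valid tree decomposition of width max|bag| − 1 = 3, and hence tw(G) ≤ 3.

Yes; width 3.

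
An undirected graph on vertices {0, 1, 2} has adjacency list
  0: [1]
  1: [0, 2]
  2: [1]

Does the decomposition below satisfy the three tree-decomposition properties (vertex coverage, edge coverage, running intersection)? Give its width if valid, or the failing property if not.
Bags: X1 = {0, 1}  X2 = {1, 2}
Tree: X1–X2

Every vertex of G appears in some bag (union = {0, 1, 2}); every edge is covered by a bag; and for each vertex v the set of bags containing v is connected in the bag tree. The decomposition is therefore valid. The largest bag has 2 vertices, so the width is 1.

Yes; width 1.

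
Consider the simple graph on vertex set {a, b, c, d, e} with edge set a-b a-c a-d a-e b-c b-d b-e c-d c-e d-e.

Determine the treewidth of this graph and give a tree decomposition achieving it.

With just one bag of size 5, the width is 5 − 1 = 4, so tw(G) ≤ 4. On the other hand G contains the 5-clique {a, b, c, d, e}. A clique must lie in a single bag of any decomposition, so no decomposition can have width below 4. Hence tw(G) = 4 exactly.

Treewidth 4.
Bags: B1 = {a, b, c, d, e}
Tree: (single bag)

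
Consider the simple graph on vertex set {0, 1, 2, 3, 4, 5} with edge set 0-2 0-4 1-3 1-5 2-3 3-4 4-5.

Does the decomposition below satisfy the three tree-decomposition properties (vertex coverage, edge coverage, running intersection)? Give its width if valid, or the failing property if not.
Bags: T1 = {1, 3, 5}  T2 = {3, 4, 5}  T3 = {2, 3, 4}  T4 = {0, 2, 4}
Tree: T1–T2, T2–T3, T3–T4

Yes; width 2.

Checking the three conditions: (i) the bags cover all of {0, 1, 2, 3, 4, 5}; (ii) for each edge, some bag contains both endpoints; (iii) the bags containing any fixed vertex form a subtree. All hold, so the decomposition is valid with width 3 − 1 = 2.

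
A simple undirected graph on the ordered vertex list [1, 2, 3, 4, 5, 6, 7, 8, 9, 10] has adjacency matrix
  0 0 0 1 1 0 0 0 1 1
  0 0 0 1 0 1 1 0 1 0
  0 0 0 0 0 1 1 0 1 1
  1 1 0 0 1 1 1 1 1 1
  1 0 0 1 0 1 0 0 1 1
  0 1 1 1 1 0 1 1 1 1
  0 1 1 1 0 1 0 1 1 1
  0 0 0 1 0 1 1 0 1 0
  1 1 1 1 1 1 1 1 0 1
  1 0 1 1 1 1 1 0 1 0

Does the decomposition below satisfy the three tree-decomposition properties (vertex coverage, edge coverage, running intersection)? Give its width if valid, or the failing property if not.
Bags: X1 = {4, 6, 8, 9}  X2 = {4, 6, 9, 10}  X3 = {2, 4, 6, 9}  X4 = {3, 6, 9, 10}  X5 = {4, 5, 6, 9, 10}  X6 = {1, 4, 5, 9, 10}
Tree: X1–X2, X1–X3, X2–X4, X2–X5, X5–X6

No — vertex 7 appears in no bag.

A tree decomposition must satisfy three properties: every vertex lies in some bag; for every edge, both endpoints lie together in some bag; and for every vertex, the bags containing it form a connected subtree. Here vertex 7 appears in no bag, so the decomposition is invalid.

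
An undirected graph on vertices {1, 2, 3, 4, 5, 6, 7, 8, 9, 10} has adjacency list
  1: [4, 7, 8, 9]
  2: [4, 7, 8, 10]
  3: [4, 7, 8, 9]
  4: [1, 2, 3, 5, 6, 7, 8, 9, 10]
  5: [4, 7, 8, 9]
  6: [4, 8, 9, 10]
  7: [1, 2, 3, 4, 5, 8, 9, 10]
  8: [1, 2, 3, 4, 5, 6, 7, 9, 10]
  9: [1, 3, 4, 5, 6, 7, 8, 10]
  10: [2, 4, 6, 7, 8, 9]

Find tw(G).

A width-4 tree decomposition is:
Bags: B1 = {4, 7, 8, 9, 10}  B2 = {4, 5, 7, 8, 9}  B3 = {1, 4, 7, 8, 9}  B4 = {4, 6, 8, 9, 10}  B5 = {3, 4, 7, 8, 9}  B6 = {2, 4, 7, 8, 10}
Tree: B1–B2, B2–B3, B1–B4, B3–B5, B1–B6
Each bag holds 5 vertices, so the decomposition has width 4, which upper-bounds the treewidth. For the lower bound, the 5 vertices {4, 6, 8, 9, 10} are pairwise adjacent, and any tree decomposition puts a clique entirely inside one bag — forcing width ≥ 4. Hence tw(G) = 4 exactly.

4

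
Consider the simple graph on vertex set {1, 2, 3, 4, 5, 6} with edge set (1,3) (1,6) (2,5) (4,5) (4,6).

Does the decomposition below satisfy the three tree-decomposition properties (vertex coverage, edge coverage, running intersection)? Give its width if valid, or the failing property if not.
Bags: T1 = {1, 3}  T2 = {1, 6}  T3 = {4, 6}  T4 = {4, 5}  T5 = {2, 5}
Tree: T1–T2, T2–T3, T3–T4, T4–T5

Every vertex of G appears in some bag (union = {1, 2, 3, 4, 5, 6}); every edge is covered by a bag; and for each vertex v the set of bags containing v is connected in the bag tree. The decomposition is therefore valid. The largest bag has 2 vertices, so the width is 1.

Yes; width 1.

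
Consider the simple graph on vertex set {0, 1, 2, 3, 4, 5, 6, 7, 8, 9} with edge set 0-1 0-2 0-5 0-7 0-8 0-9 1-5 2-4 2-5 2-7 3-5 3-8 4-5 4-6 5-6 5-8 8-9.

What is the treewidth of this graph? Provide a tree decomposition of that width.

Every bag has size at most 3, so the width is 3 − 1 = 2 and tw(G) ≤ 2. On the other hand G contains the 3-clique {0, 8, 9}. A clique must lie in a single bag of any decomposition, so no decomposition can have width below 2. Hence tw(G) = 2 exactly.

Treewidth 2.
Bags: B1 = {3, 5, 8}  B2 = {0, 5, 8}  B3 = {0, 2, 5}  B4 = {2, 4, 5}  B5 = {0, 2, 7}  B6 = {4, 5, 6}  B7 = {0, 1, 5}  B8 = {0, 8, 9}
Tree: B1–B2, B2–B3, B3–B4, B3–B5, B4–B6, B3–B7, B2–B8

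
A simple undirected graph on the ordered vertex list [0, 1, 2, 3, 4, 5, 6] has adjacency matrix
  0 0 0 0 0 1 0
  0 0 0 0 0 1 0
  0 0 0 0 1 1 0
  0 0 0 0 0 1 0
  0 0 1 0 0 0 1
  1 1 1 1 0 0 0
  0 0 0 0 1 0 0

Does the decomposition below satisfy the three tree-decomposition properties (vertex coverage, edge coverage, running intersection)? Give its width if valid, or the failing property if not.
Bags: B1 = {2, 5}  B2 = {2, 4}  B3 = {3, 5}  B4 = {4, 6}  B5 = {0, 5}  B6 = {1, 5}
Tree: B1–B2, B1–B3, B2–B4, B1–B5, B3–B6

Yes; width 1.

Every vertex of G appears in some bag (union = {0, 1, 2, 3, 4, 5, 6}); every edge is covered by a bag; and for each vertex v the set of bags containing v is connected in the bag tree. The decomposition is therefore valid. The largest bag has 2 vertices, so the width is 1.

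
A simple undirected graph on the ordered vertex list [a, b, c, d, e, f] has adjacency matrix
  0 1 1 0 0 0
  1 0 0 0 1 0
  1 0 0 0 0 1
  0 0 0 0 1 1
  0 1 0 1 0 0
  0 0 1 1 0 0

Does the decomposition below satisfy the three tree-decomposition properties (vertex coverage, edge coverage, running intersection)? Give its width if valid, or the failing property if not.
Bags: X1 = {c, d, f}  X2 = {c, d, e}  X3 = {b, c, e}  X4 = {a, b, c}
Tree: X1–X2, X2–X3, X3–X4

Checking the three conditions: (i) the bags cover all of {a, b, c, d, e, f}; (ii) for each edge, some bag contains both endpoints; (iii) the bags containing any fixed vertex form a subtree. All hold, so the decomposition is valid with width 3 − 1 = 2.

Yes; width 2.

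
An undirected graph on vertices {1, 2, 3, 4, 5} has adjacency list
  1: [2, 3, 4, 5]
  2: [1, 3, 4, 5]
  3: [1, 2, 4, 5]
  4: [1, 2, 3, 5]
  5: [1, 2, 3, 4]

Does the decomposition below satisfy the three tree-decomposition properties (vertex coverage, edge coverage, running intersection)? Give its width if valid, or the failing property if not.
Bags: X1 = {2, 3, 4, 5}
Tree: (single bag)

A tree decomposition must satisfy three properties: every vertex lies in some bag; for every edge, both endpoints lie together in some bag; and for every vertex, the bags containing it form a connected subtree. Here vertex 1 appears in no bag, so the decomposition is invalid.

No — vertex 1 appears in no bag.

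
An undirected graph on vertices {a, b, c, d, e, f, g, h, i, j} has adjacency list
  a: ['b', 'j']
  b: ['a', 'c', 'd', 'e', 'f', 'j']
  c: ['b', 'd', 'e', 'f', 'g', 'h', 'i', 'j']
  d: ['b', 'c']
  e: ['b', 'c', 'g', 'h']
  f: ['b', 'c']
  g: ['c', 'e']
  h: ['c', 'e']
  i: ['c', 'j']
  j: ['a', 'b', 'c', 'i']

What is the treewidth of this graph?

2

A width-2 tree decomposition is:
Bags: B1 = {b, c, e}  B2 = {b, c, j}  B3 = {b, c, f}  B4 = {c, e, h}  B5 = {c, e, g}  B6 = {c, i, j}  B7 = {a, b, j}  B8 = {b, c, d}
Tree: B1–B2, B2–B3, B1–B4, B1–B5, B2–B6, B2–B7, B1–B8
Each bag holds 3 vertices, so the decomposition has width 2, which upper-bounds the treewidth. For the lower bound, the 3 vertices {c, e, g} are pairwise adjacent, and any tree decomposition puts a clique entirely inside one bag — forcing width ≥ 2. Combining the bounds, tw(G) = 2.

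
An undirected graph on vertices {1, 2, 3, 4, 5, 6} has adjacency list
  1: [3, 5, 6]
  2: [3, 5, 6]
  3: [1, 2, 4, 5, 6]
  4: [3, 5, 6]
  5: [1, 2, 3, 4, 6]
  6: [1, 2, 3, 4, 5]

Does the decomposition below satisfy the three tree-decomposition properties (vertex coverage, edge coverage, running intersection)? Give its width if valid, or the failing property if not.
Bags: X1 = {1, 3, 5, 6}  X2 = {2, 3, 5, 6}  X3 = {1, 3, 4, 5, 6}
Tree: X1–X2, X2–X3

A tree decomposition must satisfy three properties: every vertex lies in some bag; for every edge, both endpoints lie together in some bag; and for every vertex, the bags containing it form a connected subtree. Here bags containing vertex 1 are not connected in the tree, so the decomposition is invalid.

No — bags containing vertex 1 are not connected in the tree.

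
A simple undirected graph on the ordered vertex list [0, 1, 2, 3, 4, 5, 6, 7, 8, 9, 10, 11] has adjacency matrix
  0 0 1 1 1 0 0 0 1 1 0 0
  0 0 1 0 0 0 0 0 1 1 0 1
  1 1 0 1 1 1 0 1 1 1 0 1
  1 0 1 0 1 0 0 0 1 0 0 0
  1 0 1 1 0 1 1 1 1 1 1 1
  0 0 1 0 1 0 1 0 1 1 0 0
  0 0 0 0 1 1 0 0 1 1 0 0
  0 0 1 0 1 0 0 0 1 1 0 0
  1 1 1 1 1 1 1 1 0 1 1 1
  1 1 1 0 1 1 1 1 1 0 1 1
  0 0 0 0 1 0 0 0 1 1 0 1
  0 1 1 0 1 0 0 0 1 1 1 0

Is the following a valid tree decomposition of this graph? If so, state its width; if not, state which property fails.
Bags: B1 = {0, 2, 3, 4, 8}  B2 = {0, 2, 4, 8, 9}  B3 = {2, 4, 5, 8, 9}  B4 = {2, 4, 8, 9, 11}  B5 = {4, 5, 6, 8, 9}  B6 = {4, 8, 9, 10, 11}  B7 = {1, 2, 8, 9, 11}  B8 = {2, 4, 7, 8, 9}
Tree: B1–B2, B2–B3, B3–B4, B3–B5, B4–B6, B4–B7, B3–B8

Checking the three conditions: (i) the bags cover all of {0, 1, 2, 3, 4, 5, 6, 7, 8, 9, 10, 11}; (ii) for each edge, some bag contains both endpoints; (iii) the bags containing any fixed vertex form a subtree. All hold, so the decomposition is valid with width 5 − 1 = 4.

Yes; width 4.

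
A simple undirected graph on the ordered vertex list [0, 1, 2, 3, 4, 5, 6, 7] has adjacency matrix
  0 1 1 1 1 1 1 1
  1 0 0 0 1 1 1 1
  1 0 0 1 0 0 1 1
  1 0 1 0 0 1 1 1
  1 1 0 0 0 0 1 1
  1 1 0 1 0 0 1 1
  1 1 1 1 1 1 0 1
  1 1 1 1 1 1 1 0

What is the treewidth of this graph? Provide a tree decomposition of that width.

Treewidth 4.
One such decomposition:
Bags: B1 = {0, 1, 5, 6, 7}  B2 = {0, 3, 5, 6, 7}  B3 = {0, 2, 3, 6, 7}  B4 = {0, 1, 4, 6, 7}
Tree: B1–B2, B2–B3, B1–B4

Every bag has size at most 5, so the width is 5 − 1 = 4 and tw(G) ≤ 4. Conversely, {0, 1, 4, 6, 7} is a clique of size 5, and the vertices of any clique must share a bag in every tree decomposition; so some bag has ≥ 5 vertices and tw(G) ≥ 4. The upper and lower bounds meet at 4, so that is the treewidth.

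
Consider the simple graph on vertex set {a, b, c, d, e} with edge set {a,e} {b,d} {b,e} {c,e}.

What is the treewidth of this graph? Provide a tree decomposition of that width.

Every bag has size at most 2, so the width is 2 − 1 = 1 and tw(G) ≤ 1. Since G has at least one edge (e.g. a–e), it is not an edgeless graph, so tw(G) ≥ 1. Therefore the treewidth is 1.

Treewidth 1.
Bags: B1 = {a, e}  B2 = {b, e}  B3 = {c, e}  B4 = {b, d}
Tree: B1–B2, B1–B3, B2–B4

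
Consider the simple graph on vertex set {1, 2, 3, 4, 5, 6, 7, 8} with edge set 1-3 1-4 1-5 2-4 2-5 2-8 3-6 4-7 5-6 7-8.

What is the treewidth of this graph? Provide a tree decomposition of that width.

Every bag has size at most 3, so the width is 3 − 1 = 2 and tw(G) ≤ 2. The edges 7–8–2–4–7 form a cycle, so G is not a tree and its treewidth is at least 2. Combining the bounds, tw(G) = 2.

Treewidth 2.
One optimal decomposition is:
Bags: B1 = {4, 7, 8}  B2 = {2, 4, 8}  B3 = {1, 2, 4}  B4 = {1, 2, 5}  B5 = {1, 3, 5}  B6 = {3, 5, 6}
Tree: B1–B2, B2–B3, B3–B4, B4–B5, B5–B6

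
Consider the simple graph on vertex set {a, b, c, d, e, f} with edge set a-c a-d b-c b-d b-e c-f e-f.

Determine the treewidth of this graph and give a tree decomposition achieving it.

The largest bag has 3 vertices, giving width 2; this decomposition certifies tw(G) ≤ 2. For the lower bound, G contains the cycle f–e–b–c–f, so G is not a forest; only forests have treewidth ≤ 1, hence tw(G) ≥ 2. Therefore the treewidth is 2.

Treewidth 2.
One optimal decomposition is:
Bags: B1 = {c, e, f}  B2 = {b, c, e}  B3 = {a, b, c}  B4 = {a, b, d}
Tree: B1–B2, B2–B3, B3–B4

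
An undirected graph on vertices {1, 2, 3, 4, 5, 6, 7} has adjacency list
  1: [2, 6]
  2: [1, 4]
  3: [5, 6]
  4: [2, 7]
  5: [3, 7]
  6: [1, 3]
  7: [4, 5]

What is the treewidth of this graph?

2

A width-2 tree decomposition is:
Bags: B1 = {1, 2, 4}  B2 = {1, 4, 6}  B3 = {3, 4, 6}  B4 = {3, 4, 5}  B5 = {4, 5, 7}
Tree: B1–B2, B2–B3, B3–B4, B4–B5
Each bag holds 3 vertices, so the decomposition has width 2, which upper-bounds the treewidth. Since 4–2–1–6–3–5–7–4 is a cycle in G, G is not acyclic. Forests are exactly the graphs of treewidth ≤ 1, so tw(G) ≥ 2. Hence tw(G) = 2 exactly.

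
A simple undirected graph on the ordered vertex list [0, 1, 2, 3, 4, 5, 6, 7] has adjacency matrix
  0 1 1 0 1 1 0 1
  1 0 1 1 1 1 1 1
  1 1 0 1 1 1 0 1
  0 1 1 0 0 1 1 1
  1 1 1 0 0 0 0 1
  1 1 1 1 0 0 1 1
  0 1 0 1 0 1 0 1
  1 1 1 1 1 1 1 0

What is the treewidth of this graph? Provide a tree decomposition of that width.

Treewidth 4.
One optimal decomposition is:
Bags: B1 = {0, 1, 2, 4, 7}  B2 = {0, 1, 2, 5, 7}  B3 = {1, 2, 3, 5, 7}  B4 = {1, 3, 5, 6, 7}
Tree: B1–B2, B2–B3, B3–B4

Every bag has size at most 5, so the width is 5 − 1 = 4 and tw(G) ≤ 4. Conversely, {0, 1, 2, 4, 7} is a clique of size 5, and the vertices of any clique must share a bag in every tree decomposition; so some bag has ≥ 5 vertices and tw(G) ≥ 4. Hence tw(G) = 4 exactly.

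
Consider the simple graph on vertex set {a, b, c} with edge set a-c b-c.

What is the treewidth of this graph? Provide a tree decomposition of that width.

Every bag has size at most 2, so the width is 2 − 1 = 1 and tw(G) ≤ 1. G has an edge, so its treewidth is at least 1. Hence tw(G) = 1 exactly.

Treewidth 1.
One optimal decomposition is:
Bags: B1 = {b, c}  B2 = {a, c}
Tree: B1–B2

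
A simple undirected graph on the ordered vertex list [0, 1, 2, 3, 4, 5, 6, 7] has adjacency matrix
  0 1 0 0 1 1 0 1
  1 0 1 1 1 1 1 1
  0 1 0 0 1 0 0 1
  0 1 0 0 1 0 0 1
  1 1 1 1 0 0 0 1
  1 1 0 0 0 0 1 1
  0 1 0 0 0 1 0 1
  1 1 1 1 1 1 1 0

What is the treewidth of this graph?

3

A width-3 tree decomposition is:
Bags: B1 = {1, 5, 6, 7}  B2 = {0, 1, 5, 7}  B3 = {0, 1, 4, 7}  B4 = {1, 3, 4, 7}  B5 = {1, 2, 4, 7}
Tree: B1–B2, B2–B3, B3–B4, B4–B5
Each bag holds 4 vertices, so the decomposition has width 3, which upper-bounds the treewidth. Conversely, {0, 1, 4, 7} is a clique of size 4, and the vertices of any clique must share a bag in every tree decomposition; so some bag has ≥ 4 vertices and tw(G) ≥ 3. Hence tw(G) = 3 exactly.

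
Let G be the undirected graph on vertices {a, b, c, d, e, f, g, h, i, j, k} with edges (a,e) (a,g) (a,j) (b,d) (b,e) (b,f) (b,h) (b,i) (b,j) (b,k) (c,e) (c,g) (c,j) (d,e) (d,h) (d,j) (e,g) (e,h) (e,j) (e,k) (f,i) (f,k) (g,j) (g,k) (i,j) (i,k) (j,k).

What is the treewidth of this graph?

A width-3 tree decomposition is:
Bags: B1 = {b, d, e, j}  B2 = {b, e, j, k}  B3 = {b, i, j, k}  B4 = {e, g, j, k}  B5 = {c, e, g, j}  B6 = {b, d, e, h}  B7 = {b, f, i, k}  B8 = {a, e, g, j}
Tree: B1–B2, B2–B3, B2–B4, B4–B5, B1–B6, B3–B7, B5–B8
Every bag has size at most 4, so the width is 4 − 1 = 3 and tw(G) ≤ 3. On the other hand G contains the 4-clique {b, d, e, j}. A clique must lie in a single bag of any decomposition, so no decomposition can have width below 3. Combining the bounds, tw(G) = 3.

3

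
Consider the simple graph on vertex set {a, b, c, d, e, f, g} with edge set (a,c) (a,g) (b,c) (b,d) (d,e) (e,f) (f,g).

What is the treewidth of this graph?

A width-2 tree decomposition is:
Bags: B1 = {b, c, d}  B2 = {a, c, d}  B3 = {a, d, g}  B4 = {d, f, g}  B5 = {d, e, f}
Tree: B1–B2, B2–B3, B3–B4, B4–B5
Every bag has size at most 3, so the width is 3 − 1 = 2 and tw(G) ≤ 2. Since d–b–c–a–g–f–e–d is a cycle in G, G is not acyclic. Forests are exactly the graphs of treewidth ≤ 1, so tw(G) ≥ 2. Therefore the treewidth is 2.

2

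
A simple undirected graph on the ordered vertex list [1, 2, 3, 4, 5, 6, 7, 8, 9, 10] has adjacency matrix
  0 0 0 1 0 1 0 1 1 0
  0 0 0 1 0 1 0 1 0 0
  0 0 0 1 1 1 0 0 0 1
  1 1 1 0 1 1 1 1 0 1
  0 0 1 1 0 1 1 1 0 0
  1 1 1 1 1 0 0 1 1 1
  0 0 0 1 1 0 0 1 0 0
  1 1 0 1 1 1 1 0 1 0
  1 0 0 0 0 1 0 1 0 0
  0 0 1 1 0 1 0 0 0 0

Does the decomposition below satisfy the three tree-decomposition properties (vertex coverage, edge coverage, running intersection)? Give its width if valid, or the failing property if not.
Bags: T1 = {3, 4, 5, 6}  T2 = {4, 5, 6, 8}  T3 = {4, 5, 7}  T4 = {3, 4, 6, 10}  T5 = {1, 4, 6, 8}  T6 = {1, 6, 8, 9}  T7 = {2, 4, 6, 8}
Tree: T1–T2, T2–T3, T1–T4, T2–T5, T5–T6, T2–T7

No — edge (8,7) lies in no bag.

A tree decomposition must satisfy three properties: every vertex lies in some bag; for every edge, both endpoints lie together in some bag; and for every vertex, the bags containing it form a connected subtree. Here edge (8,7) lies in no bag, so the decomposition is invalid.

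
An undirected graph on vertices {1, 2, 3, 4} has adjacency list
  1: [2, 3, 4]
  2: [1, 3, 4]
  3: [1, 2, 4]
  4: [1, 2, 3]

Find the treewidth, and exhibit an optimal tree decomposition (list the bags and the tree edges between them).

A single bag containing all 4 vertices is trivially a valid decomposition of width 3. Conversely, {1, 2, 3, 4} is a clique of size 4, and the vertices of any clique must share a bag in every tree decomposition; so some bag has ≥ 4 vertices and tw(G) ≥ 3. Hence tw(G) = 3 exactly.

Treewidth 3.
One such decomposition:
Bags: B1 = {1, 2, 3, 4}
Tree: (single bag)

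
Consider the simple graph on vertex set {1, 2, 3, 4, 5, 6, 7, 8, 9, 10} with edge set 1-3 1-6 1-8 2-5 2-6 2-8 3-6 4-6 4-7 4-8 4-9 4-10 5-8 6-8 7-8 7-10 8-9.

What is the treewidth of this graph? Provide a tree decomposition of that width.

The largest bag has 3 vertices, giving width 2; this decomposition certifies tw(G) ≤ 2. For the lower bound, the 3 vertices {1, 6, 8} are pairwise adjacent, and any tree decomposition puts a clique entirely inside one bag — forcing width ≥ 2. Hence tw(G) = 2 exactly.

Treewidth 2.
One optimal decomposition is:
Bags: B1 = {4, 7, 8}  B2 = {4, 6, 8}  B3 = {4, 8, 9}  B4 = {2, 6, 8}  B5 = {2, 5, 8}  B6 = {1, 6, 8}  B7 = {4, 7, 10}  B8 = {1, 3, 6}
Tree: B1–B2, B2–B3, B2–B4, B4–B5, B4–B6, B1–B7, B6–B8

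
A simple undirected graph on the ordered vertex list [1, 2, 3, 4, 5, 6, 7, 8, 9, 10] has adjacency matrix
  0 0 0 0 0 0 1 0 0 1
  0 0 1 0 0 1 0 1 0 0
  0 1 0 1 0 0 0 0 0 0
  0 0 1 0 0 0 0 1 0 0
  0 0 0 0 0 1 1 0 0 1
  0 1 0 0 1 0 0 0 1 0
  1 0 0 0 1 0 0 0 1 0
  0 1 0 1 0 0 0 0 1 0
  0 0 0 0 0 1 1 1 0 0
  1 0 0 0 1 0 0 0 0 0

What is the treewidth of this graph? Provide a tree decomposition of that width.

Treewidth 2.
One optimal decomposition is:
Bags: B1 = {2, 3, 4}  B2 = {2, 4, 8}  B3 = {2, 6, 8}  B4 = {6, 8, 9}  B5 = {5, 6, 9}  B6 = {5, 7, 9}  B7 = {5, 7, 10}  B8 = {1, 7, 10}
Tree: B1–B2, B2–B3, B3–B4, B4–B5, B5–B6, B6–B7, B7–B8

The largest bag has 3 vertices, giving width 2; this decomposition certifies tw(G) ≤ 2. For the lower bound, G contains the cycle 3–4–8–2–3, so G is not a forest; only forests have treewidth ≤ 1, hence tw(G) ≥ 2. The upper and lower bounds meet at 2, so that is the treewidth.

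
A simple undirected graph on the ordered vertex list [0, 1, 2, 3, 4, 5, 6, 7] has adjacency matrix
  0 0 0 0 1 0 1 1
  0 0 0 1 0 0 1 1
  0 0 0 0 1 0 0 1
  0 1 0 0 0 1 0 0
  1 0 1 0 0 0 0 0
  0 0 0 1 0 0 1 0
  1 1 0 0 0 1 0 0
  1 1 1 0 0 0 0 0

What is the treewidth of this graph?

2

A width-2 tree decomposition is:
Bags: B1 = {2, 4, 7}  B2 = {0, 4, 7}  B3 = {0, 1, 7}  B4 = {0, 1, 6}  B5 = {1, 3, 6}  B6 = {3, 5, 6}
Tree: B1–B2, B2–B3, B3–B4, B4–B5, B5–B6
Every bag has size at most 3, so the width is 3 − 1 = 2 and tw(G) ≤ 2. The edges 2–4–0–7–2 form a cycle, so G is not a tree and its treewidth is at least 2. Therefore the treewidth is 2.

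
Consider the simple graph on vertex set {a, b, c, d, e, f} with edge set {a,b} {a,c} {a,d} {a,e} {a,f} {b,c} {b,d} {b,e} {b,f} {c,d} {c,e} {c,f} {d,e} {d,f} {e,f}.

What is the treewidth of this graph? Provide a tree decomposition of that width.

Treewidth 5.
One such decomposition:
Bags: B1 = {a, b, c, d, e, f}
Tree: (single bag)

A single bag containing all 6 vertices is trivially a valid decomposition of width 5. For the lower bound, the 6 vertices {a, b, c, d, e, f} are pairwise adjacent, and any tree decomposition puts a clique entirely inside one bag — forcing width ≥ 5. Hence tw(G) = 5 exactly.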